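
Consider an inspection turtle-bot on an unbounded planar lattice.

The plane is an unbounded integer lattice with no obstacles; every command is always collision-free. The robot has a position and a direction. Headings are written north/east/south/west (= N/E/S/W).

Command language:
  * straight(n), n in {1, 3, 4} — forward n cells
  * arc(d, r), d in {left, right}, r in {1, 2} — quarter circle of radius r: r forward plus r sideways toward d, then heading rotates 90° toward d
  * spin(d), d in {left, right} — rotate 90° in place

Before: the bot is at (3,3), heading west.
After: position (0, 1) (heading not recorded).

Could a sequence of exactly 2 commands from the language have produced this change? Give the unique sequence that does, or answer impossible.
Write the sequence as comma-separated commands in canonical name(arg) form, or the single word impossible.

key: order matters: swapping straight(1) and arc(left, 2) lands elsewhere
begin: at (3,3), heading west
step 1 (straight(1)): at (2,3), heading west
step 2 (arc(left, 2)): at (0,1), heading south
uniquely the one of 81 2-step routes that fits.

straight(1), arc(left, 2)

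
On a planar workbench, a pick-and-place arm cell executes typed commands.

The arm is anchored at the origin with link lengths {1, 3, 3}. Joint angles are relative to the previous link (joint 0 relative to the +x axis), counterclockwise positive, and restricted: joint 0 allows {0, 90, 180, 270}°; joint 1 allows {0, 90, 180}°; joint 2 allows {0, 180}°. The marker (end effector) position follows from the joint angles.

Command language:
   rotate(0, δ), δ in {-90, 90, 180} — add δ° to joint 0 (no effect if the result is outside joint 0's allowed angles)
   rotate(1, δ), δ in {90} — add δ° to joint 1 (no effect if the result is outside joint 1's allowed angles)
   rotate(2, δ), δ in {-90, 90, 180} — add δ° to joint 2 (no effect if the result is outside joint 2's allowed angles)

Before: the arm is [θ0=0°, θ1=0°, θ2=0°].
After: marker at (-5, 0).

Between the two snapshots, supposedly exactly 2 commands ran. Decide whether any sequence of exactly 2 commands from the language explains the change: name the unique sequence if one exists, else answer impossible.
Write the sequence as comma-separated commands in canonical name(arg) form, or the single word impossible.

rotate(1, 90), rotate(1, 90)

initial: [θ0=0°, θ1=0°, θ2=0°]
step 1 (rotate(1, 90)): [θ0=0°, θ1=90°, θ2=0°]
step 2 (rotate(1, 90)): [θ0=0°, θ1=180°, θ2=0°]
no rival 2-sequence matches.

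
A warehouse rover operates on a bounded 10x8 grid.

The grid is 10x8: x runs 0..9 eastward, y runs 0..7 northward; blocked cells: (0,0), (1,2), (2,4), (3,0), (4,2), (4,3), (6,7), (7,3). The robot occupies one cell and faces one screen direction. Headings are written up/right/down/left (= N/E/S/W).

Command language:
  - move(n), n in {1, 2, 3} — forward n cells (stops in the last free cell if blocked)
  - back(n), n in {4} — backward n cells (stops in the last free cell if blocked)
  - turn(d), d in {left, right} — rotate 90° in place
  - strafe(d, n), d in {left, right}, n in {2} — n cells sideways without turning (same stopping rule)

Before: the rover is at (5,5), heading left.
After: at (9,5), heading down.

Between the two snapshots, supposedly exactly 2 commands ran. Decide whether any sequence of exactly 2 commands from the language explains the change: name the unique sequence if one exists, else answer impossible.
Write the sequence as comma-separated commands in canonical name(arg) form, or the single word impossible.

key: order matters: swapping back(4) and turn(left) lands elsewhere
t0: at (5,5), heading left
[1] after back(4): at (9,5), heading left
[2] after turn(left): at (9,5), heading down
uniquely the one of 64 2-step routes that fits.

back(4), turn(left)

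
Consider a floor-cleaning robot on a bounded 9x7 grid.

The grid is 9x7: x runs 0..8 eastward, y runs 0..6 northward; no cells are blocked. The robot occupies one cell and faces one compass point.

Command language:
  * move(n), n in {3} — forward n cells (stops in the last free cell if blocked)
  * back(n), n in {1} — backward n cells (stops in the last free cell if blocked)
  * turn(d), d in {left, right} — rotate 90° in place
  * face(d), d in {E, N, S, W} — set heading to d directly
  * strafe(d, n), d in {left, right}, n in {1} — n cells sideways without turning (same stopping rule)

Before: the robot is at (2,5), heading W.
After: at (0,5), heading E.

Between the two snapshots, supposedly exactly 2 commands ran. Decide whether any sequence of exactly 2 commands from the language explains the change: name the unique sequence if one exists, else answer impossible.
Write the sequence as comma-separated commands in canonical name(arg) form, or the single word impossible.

key: order matters: swapping move(3) and face(E) lands elsewhere
from: at (2,5), heading W
t=1 move(3) ⇒ at (0,5), heading W
t=2 face(E) ⇒ at (0,5), heading E
no rival 2-sequence matches.

move(3), face(E)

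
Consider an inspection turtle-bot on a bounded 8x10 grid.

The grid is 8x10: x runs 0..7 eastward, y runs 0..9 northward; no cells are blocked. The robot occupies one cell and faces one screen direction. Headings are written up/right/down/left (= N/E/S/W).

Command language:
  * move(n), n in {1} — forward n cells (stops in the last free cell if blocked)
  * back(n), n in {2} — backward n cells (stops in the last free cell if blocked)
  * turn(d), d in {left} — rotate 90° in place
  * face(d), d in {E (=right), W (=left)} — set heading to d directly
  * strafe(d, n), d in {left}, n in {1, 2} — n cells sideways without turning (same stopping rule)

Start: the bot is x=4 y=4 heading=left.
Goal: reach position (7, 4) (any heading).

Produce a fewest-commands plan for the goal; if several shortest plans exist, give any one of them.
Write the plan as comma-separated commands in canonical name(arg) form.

back(2), back(2)

initial: x=4 y=4 heading=left
1. back(2) → x=6 y=4 heading=left
2. back(2) → x=7 y=4 heading=left
no 1-step plan works, so 2 is optimal.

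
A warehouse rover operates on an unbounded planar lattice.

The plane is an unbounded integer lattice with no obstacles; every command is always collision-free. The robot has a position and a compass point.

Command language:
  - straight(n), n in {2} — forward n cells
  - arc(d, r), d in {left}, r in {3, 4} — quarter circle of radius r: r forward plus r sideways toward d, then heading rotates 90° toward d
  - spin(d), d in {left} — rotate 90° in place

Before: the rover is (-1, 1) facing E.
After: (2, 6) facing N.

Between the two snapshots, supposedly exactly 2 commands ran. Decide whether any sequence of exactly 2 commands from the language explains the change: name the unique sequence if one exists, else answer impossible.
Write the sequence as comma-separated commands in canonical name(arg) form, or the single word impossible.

arc(left, 3), straight(2)

key: cell and facing (now N) both changed — the 2 commands mix motion and turning
begin: (-1, 1) facing E
step 1 (arc(left, 3)): (2, 4) facing N
step 2 (straight(2)): (2, 6) facing N
uniquely the one of 16 2-step routes that fits.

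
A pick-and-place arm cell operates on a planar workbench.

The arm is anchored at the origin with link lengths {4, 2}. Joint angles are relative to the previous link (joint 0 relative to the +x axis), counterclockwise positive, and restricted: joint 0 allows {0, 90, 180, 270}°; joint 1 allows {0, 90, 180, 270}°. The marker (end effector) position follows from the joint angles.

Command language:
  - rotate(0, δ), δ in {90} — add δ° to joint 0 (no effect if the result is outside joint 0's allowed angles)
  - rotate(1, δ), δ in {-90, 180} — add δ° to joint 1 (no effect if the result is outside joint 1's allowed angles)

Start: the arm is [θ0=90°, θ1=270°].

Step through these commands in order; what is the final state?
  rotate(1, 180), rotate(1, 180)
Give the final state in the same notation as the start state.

begin: [θ0=90°, θ1=270°]
1. rotate(1, 180) → [θ0=90°, θ1=90°]
2. rotate(1, 180) → [θ0=90°, θ1=270°]

[θ0=90°, θ1=270°]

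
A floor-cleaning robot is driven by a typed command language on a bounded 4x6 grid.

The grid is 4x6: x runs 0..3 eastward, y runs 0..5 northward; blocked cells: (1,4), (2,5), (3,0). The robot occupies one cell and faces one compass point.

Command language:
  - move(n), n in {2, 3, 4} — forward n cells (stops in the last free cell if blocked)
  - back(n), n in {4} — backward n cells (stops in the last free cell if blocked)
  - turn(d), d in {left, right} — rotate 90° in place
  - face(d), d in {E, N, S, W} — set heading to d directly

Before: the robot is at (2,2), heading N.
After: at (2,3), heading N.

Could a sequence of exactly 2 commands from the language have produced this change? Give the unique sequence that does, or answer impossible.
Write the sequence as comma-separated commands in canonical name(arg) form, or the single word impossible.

back(4), move(3)

key: back(4) runs into the grid edge before its full distance
start: at (2,2), heading N
step 1 (back(4)): at (2,0), heading N
step 2 (move(3)): at (2,3), heading N
uniquely the one of 100 2-step routes that fits.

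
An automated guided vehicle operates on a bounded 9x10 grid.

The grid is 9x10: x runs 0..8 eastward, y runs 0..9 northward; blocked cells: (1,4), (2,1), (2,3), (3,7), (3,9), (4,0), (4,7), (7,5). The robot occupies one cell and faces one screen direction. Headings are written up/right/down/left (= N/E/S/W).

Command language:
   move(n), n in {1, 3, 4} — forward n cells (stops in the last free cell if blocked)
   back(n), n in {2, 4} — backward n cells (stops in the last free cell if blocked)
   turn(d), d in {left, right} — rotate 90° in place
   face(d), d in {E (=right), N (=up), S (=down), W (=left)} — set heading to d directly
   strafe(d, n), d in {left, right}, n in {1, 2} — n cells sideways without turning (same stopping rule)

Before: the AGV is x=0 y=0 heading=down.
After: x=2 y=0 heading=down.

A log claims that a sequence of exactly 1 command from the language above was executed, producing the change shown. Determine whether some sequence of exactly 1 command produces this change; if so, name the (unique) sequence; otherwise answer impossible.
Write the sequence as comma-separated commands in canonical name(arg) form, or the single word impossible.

key: still facing S — the one step turns nothing
from: x=0 y=0 heading=down
step 1 (strafe(left, 2)): x=2 y=0 heading=down
no other 1-command option fits: unique.

strafe(left, 2)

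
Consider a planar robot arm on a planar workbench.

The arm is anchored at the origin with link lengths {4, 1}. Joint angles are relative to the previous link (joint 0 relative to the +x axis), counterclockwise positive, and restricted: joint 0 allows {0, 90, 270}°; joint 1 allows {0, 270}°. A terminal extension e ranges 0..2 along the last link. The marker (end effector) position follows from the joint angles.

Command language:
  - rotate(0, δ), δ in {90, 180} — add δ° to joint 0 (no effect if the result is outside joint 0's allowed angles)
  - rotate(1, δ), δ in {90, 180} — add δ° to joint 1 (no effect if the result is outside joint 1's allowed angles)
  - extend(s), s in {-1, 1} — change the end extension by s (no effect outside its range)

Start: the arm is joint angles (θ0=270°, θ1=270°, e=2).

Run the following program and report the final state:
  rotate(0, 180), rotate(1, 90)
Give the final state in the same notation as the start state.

initial: joint angles (θ0=270°, θ1=270°, e=2)
step 1 (rotate(0, 180)): joint angles (θ0=90°, θ1=270°, e=2)
step 2 (rotate(1, 90)): joint angles (θ0=90°, θ1=0°, e=2)

joint angles (θ0=90°, θ1=0°, e=2)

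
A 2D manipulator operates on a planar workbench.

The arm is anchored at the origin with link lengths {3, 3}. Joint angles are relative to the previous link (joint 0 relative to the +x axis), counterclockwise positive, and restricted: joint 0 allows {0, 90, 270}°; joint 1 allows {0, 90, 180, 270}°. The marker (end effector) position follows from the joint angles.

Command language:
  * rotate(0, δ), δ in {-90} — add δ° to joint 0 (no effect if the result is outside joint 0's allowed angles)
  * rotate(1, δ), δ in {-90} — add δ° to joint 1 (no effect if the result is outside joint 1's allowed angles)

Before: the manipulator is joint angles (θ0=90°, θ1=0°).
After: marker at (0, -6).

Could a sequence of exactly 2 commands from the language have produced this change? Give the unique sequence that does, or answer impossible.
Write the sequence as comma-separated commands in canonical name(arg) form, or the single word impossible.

initial: joint angles (θ0=90°, θ1=0°)
step 1 (rotate(0, -90)): joint angles (θ0=0°, θ1=0°)
step 2 (rotate(0, -90)): joint angles (θ0=270°, θ1=0°)
all 4 alternatives checked — unique.

rotate(0, -90), rotate(0, -90)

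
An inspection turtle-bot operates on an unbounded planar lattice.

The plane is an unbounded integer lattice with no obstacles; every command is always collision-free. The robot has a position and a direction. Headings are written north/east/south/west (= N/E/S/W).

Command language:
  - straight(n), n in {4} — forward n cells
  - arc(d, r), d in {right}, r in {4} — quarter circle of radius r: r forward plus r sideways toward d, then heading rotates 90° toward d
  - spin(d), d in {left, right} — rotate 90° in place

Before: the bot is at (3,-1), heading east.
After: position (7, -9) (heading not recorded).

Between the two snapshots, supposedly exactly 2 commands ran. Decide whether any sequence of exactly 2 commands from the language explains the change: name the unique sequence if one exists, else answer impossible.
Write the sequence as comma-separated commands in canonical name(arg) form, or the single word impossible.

key: order matters: swapping arc(right, 4) and straight(4) lands elsewhere
begin: at (3,-1), heading east
t=1 arc(right, 4) ⇒ at (7,-5), heading south
t=2 straight(4) ⇒ at (7,-9), heading south
no other 2-command option fits: unique.

arc(right, 4), straight(4)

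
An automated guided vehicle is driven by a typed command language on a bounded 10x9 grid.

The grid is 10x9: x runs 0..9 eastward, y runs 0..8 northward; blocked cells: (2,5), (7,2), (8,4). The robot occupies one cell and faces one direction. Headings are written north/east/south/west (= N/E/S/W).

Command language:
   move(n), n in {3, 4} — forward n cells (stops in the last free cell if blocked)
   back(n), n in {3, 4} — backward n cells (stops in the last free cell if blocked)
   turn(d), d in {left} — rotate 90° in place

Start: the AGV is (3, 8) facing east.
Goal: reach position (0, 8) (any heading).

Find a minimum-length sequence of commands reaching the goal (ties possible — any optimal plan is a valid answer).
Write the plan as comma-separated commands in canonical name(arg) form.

back(4)

from: (3, 8) facing east
t=1 back(4) ⇒ (0, 8) facing east
shorter routes all fall short; 1 is best.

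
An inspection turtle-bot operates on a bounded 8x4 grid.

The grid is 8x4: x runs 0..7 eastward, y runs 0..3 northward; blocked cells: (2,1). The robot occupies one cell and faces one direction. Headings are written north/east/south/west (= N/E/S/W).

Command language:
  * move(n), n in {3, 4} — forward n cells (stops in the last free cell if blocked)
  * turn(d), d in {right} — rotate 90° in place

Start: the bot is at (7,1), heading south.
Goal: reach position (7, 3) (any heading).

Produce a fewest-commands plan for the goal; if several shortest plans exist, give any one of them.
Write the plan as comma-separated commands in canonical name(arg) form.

turn(right), turn(right), move(3)

t0: at (7,1), heading south
1. turn(right) → at (7,1), heading west
2. turn(right) → at (7,1), heading north
3. move(3) → at (7,3), heading north
no 2-step plan works, so 3 is optimal.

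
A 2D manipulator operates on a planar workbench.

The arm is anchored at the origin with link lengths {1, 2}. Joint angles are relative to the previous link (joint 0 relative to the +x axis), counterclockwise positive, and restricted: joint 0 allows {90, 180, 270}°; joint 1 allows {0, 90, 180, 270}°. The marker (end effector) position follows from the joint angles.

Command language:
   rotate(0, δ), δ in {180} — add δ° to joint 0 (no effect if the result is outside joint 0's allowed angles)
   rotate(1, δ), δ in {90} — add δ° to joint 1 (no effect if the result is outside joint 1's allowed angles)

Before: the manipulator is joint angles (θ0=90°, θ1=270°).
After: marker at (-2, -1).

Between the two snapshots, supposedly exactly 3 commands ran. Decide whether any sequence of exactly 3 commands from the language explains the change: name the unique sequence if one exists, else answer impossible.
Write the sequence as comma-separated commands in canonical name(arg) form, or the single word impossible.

rotate(0, 180), rotate(0, 180), rotate(0, 180)

begin: joint angles (θ0=90°, θ1=270°)
step 1 (rotate(0, 180)): joint angles (θ0=270°, θ1=270°)
step 2 (rotate(0, 180)): joint angles (θ0=90°, θ1=270°)
step 3 (rotate(0, 180)): joint angles (θ0=270°, θ1=270°)
no rival 3-sequence matches.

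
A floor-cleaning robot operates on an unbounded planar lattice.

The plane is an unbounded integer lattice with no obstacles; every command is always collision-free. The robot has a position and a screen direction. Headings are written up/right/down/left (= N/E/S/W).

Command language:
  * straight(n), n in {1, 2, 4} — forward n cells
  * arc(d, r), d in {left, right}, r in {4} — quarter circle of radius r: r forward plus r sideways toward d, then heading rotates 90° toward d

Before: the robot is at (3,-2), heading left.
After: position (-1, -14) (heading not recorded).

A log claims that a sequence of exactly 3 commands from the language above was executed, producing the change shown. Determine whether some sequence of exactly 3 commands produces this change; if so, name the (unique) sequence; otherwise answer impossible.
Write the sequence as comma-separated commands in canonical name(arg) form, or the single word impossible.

arc(left, 4), straight(4), straight(4)

key: running straight(4) before arc(left, 4) would end elsewhere — order is forced
begin: at (3,-2), heading left
t=1 arc(left, 4) ⇒ at (-1,-6), heading down
t=2 straight(4) ⇒ at (-1,-10), heading down
t=3 straight(4) ⇒ at (-1,-14), heading down
uniquely the one of 125 3-step routes that fits.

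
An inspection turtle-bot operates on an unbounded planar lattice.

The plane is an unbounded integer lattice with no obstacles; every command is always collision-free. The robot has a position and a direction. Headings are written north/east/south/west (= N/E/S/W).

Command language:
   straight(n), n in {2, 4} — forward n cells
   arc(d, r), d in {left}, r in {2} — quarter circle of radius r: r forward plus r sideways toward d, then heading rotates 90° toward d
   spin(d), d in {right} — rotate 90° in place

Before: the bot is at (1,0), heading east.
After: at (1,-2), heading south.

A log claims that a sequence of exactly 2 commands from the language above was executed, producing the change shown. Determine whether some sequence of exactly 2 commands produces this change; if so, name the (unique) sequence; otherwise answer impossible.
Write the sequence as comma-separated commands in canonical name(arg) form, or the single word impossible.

key: running straight(2) before spin(right) would end elsewhere — order is forced
t0: at (1,0), heading east
[1] after spin(right): at (1,0), heading south
[2] after straight(2): at (1,-2), heading south
no other 2-command option fits: unique.

spin(right), straight(2)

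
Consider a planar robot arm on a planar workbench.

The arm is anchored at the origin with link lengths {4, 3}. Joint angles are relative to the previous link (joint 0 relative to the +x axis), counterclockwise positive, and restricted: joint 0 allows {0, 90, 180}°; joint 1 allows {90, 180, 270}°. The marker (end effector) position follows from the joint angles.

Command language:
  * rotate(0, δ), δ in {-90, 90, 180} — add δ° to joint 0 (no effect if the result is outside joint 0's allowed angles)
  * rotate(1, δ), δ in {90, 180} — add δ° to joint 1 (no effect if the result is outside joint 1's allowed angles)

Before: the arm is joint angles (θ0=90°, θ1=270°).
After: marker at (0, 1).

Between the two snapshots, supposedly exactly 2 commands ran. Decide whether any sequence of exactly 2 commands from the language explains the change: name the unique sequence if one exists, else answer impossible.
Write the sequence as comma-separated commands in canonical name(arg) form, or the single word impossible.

key: order matters: swapping rotate(1, 180) and rotate(1, 90) lands elsewhere
t0: joint angles (θ0=90°, θ1=270°)
t=1 rotate(1, 180) ⇒ joint angles (θ0=90°, θ1=90°)
t=2 rotate(1, 90) ⇒ joint angles (θ0=90°, θ1=180°)
no rival 2-sequence matches.

rotate(1, 180), rotate(1, 90)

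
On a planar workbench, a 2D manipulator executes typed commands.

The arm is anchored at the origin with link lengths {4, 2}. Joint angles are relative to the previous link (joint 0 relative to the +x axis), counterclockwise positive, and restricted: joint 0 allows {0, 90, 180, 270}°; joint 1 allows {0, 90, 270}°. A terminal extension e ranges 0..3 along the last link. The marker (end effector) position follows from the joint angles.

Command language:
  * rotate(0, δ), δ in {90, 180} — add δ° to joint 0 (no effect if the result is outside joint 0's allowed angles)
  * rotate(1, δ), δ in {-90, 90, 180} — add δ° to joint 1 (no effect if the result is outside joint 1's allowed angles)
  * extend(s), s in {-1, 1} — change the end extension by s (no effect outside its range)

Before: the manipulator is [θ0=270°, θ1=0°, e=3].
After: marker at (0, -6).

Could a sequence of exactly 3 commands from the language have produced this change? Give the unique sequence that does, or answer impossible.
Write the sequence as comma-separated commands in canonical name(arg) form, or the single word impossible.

extend(-1), extend(-1), extend(-1)

t0: [θ0=270°, θ1=0°, e=3]
[1] after extend(-1): [θ0=270°, θ1=0°, e=2]
[2] after extend(-1): [θ0=270°, θ1=0°, e=1]
[3] after extend(-1): [θ0=270°, θ1=0°, e=0]
all 343 alternatives checked — unique.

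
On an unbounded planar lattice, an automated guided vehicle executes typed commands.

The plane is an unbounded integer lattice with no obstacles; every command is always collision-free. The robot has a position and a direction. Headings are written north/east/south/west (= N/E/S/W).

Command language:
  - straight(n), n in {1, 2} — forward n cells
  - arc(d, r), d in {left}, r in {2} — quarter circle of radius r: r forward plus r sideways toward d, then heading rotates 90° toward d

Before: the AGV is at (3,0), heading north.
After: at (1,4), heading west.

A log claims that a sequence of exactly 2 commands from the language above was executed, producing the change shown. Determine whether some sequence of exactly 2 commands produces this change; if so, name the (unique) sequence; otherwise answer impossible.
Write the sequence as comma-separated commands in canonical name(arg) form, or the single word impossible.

key: cell and facing (now W) both changed — the 2 commands mix motion and turning
t0: at (3,0), heading north
t=1 straight(2) ⇒ at (3,2), heading north
t=2 arc(left, 2) ⇒ at (1,4), heading west
all 9 alternatives checked — unique.

straight(2), arc(left, 2)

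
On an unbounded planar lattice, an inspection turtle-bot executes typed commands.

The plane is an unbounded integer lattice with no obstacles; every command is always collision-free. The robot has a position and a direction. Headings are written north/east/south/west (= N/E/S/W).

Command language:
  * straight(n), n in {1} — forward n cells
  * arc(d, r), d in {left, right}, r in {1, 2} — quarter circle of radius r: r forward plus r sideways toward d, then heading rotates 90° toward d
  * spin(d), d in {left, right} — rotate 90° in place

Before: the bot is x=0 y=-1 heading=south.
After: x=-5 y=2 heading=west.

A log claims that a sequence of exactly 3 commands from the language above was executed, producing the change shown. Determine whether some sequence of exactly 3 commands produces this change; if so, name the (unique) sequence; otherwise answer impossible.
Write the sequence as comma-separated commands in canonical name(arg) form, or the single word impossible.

key: cell and facing (now W) both changed — the 3 commands mix motion and turning
from: x=0 y=-1 heading=south
[1] after arc(right, 1): x=-1 y=-2 heading=west
[2] after arc(right, 2): x=-3 y=0 heading=north
[3] after arc(left, 2): x=-5 y=2 heading=west
all 343 alternatives checked — unique.

arc(right, 1), arc(right, 2), arc(left, 2)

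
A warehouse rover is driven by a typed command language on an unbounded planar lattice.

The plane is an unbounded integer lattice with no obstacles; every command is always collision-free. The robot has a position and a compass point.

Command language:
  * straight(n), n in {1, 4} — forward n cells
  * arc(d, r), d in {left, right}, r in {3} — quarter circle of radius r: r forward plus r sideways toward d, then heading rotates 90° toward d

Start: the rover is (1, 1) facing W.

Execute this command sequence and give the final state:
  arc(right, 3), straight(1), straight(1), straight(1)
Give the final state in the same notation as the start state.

(-2, 7) facing N

initial: (1, 1) facing W
t=1 arc(right, 3) ⇒ (-2, 4) facing N
t=2 straight(1) ⇒ (-2, 5) facing N
t=3 straight(1) ⇒ (-2, 6) facing N
t=4 straight(1) ⇒ (-2, 7) facing N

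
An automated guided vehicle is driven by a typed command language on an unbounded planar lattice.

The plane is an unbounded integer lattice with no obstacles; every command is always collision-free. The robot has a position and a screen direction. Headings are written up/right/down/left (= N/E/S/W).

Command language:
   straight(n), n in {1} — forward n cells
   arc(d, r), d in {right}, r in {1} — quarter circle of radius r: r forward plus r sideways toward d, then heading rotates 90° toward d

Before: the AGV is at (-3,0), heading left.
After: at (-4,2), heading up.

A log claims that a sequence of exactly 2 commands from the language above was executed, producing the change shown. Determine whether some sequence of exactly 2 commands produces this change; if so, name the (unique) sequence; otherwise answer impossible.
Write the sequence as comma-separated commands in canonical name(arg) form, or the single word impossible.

key: position moved to (-4,2) AND the heading swung to N — translation plus rotation needed
initial: at (-3,0), heading left
[1] after arc(right, 1): at (-4,1), heading up
[2] after straight(1): at (-4,2), heading up
no other 2-command option fits: unique.

arc(right, 1), straight(1)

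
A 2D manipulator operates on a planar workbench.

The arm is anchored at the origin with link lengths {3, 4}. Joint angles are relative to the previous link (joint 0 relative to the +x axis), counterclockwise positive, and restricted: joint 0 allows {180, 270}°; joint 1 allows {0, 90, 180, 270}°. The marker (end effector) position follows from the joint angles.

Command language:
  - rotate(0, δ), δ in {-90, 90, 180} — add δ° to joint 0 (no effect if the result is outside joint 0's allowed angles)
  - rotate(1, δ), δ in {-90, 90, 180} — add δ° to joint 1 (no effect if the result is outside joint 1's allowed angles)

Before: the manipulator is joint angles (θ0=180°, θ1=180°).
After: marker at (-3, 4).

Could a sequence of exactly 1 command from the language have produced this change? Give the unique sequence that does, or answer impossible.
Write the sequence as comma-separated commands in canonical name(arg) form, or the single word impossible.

begin: joint angles (θ0=180°, θ1=180°)
[1] after rotate(1, 90): joint angles (θ0=180°, θ1=270°)
no other 1-command option fits: unique.

rotate(1, 90)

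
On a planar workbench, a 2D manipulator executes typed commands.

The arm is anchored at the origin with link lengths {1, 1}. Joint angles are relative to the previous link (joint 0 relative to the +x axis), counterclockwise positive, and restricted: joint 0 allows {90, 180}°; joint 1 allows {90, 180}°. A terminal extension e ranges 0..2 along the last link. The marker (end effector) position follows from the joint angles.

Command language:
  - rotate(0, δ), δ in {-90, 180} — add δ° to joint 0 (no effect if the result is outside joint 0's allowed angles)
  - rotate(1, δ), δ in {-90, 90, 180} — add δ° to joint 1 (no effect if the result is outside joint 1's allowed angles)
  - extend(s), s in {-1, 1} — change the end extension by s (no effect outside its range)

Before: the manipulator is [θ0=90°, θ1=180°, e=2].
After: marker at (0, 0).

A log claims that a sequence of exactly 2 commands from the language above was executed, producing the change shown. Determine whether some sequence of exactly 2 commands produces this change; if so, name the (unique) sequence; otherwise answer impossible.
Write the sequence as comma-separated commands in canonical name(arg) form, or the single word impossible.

extend(-1), extend(-1)

start: [θ0=90°, θ1=180°, e=2]
1. extend(-1) → [θ0=90°, θ1=180°, e=1]
2. extend(-1) → [θ0=90°, θ1=180°, e=0]
no rival 2-sequence matches.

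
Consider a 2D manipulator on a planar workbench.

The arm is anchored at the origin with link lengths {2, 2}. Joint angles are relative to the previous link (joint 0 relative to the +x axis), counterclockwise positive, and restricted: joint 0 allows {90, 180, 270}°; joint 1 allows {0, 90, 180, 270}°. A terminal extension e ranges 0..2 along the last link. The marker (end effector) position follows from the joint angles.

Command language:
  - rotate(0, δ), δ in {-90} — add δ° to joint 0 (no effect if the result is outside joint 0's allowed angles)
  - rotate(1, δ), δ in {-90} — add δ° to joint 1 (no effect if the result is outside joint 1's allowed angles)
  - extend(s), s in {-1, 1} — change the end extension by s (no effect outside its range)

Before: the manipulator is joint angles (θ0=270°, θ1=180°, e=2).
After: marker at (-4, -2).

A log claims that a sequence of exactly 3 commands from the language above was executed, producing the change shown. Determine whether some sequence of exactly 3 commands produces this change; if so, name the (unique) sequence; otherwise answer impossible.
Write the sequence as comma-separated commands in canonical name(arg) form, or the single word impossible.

rotate(1, -90), rotate(1, -90), rotate(1, -90)

t0: joint angles (θ0=270°, θ1=180°, e=2)
step 1 (rotate(1, -90)): joint angles (θ0=270°, θ1=90°, e=2)
step 2 (rotate(1, -90)): joint angles (θ0=270°, θ1=0°, e=2)
step 3 (rotate(1, -90)): joint angles (θ0=270°, θ1=270°, e=2)
uniquely the one of 64 3-step routes that fits.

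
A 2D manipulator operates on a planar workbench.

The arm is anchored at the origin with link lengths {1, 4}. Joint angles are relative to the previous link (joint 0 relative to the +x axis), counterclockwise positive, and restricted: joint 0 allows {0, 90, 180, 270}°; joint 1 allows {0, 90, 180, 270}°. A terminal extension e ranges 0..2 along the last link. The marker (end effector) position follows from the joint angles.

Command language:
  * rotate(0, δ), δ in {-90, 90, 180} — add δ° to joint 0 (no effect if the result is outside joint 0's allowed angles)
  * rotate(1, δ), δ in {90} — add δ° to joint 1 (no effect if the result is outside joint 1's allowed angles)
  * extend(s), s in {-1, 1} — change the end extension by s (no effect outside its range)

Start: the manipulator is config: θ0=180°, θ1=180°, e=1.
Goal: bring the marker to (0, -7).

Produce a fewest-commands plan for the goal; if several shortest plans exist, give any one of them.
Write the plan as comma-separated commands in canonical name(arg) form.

t0: config: θ0=180°, θ1=180°, e=1
1. rotate(0, 90) → config: θ0=270°, θ1=180°, e=1
2. rotate(1, 90) → config: θ0=270°, θ1=270°, e=1
3. rotate(1, 90) → config: θ0=270°, θ1=0°, e=1
4. extend(1) → config: θ0=270°, θ1=0°, e=2
shorter routes all fall short; 4 is best.

rotate(0, 90), rotate(1, 90), rotate(1, 90), extend(1)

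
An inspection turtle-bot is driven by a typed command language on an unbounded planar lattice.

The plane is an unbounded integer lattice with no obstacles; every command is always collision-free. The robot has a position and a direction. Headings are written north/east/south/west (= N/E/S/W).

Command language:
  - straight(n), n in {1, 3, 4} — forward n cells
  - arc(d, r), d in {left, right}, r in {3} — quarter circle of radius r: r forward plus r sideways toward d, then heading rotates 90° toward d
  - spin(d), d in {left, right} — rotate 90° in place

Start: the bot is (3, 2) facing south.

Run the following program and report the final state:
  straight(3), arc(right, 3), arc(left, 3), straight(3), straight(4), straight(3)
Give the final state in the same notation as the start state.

start: (3, 2) facing south
1. straight(3) → (3, -1) facing south
2. arc(right, 3) → (0, -4) facing west
3. arc(left, 3) → (-3, -7) facing south
4. straight(3) → (-3, -10) facing south
5. straight(4) → (-3, -14) facing south
6. straight(3) → (-3, -17) facing south

(-3, -17) facing south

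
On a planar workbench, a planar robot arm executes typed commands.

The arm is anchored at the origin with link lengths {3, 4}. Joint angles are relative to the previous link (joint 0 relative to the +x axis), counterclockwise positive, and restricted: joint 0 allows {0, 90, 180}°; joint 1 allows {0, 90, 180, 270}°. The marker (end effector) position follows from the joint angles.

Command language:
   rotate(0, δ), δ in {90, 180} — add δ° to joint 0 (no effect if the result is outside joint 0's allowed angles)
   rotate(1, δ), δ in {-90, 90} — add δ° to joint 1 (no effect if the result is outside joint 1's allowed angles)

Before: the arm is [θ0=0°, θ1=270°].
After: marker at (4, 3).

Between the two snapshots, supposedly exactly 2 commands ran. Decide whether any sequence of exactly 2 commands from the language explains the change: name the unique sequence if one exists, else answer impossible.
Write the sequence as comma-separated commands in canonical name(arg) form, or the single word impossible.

rotate(0, 90), rotate(0, 180)

key: running rotate(0, 180) before rotate(0, 90) would end elsewhere — order is forced
t0: [θ0=0°, θ1=270°]
[1] after rotate(0, 90): [θ0=90°, θ1=270°]
[2] after rotate(0, 180): [θ0=90°, θ1=270°]
uniquely the one of 16 2-step routes that fits.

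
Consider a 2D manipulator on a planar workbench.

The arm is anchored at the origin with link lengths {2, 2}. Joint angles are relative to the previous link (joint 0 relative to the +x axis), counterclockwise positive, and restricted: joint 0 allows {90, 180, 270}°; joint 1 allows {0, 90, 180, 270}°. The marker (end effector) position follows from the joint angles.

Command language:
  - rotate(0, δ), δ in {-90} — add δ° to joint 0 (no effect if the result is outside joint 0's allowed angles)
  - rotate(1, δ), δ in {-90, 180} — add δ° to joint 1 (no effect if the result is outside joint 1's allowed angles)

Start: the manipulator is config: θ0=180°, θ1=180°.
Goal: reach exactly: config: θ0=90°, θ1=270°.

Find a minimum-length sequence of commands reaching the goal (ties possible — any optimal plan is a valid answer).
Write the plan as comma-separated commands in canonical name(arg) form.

start: config: θ0=180°, θ1=180°
step 1 (rotate(0, -90)): config: θ0=90°, θ1=180°
step 2 (rotate(1, 180)): config: θ0=90°, θ1=0°
step 3 (rotate(1, -90)): config: θ0=90°, θ1=270°
nothing shorter than 3 reaches the goal.

rotate(0, -90), rotate(1, 180), rotate(1, -90)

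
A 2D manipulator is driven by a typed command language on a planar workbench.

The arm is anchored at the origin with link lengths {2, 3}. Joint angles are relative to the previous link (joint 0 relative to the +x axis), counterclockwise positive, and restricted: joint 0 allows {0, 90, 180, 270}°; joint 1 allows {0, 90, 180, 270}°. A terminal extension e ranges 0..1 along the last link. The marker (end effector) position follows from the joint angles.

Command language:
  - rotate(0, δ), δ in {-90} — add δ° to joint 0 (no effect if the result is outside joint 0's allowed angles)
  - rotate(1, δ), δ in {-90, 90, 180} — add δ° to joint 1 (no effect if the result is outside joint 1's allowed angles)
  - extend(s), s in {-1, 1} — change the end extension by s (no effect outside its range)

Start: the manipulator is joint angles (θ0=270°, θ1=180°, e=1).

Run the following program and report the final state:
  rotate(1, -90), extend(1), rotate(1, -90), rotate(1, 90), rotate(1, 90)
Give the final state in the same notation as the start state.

start: joint angles (θ0=270°, θ1=180°, e=1)
step 1 (rotate(1, -90)): joint angles (θ0=270°, θ1=90°, e=1)
step 2 (extend(1)): joint angles (θ0=270°, θ1=90°, e=1)
step 3 (rotate(1, -90)): joint angles (θ0=270°, θ1=0°, e=1)
step 4 (rotate(1, 90)): joint angles (θ0=270°, θ1=90°, e=1)
step 5 (rotate(1, 90)): joint angles (θ0=270°, θ1=180°, e=1)

joint angles (θ0=270°, θ1=180°, e=1)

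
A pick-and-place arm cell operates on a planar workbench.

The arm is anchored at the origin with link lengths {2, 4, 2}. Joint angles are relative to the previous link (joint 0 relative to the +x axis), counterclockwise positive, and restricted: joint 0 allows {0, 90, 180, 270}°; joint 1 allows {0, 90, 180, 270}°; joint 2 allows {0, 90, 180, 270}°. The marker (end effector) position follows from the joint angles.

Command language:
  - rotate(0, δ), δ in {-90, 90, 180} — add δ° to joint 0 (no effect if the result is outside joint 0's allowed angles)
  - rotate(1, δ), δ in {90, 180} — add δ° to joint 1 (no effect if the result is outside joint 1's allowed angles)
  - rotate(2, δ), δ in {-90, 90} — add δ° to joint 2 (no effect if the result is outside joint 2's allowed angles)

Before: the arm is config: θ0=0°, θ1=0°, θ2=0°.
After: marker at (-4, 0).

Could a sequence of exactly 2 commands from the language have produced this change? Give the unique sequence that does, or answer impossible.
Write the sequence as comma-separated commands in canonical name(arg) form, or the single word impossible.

rotate(1, 90), rotate(1, 90)

begin: config: θ0=0°, θ1=0°, θ2=0°
1. rotate(1, 90) → config: θ0=0°, θ1=90°, θ2=0°
2. rotate(1, 90) → config: θ0=0°, θ1=180°, θ2=0°
no rival 2-sequence matches.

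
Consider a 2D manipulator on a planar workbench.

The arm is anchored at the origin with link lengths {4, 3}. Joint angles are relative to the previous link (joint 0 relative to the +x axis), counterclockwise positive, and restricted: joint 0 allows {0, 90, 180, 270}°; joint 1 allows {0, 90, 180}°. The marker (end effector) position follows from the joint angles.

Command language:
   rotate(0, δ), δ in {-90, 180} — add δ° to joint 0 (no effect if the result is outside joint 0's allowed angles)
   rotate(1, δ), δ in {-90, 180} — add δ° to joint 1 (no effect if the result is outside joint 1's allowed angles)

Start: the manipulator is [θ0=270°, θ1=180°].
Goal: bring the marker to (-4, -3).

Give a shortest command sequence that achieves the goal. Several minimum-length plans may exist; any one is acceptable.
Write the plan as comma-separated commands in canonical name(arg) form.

t0: [θ0=270°, θ1=180°]
1. rotate(0, -90) → [θ0=180°, θ1=180°]
2. rotate(1, -90) → [θ0=180°, θ1=90°]
no 1-step plan works, so 2 is optimal.

rotate(0, -90), rotate(1, -90)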